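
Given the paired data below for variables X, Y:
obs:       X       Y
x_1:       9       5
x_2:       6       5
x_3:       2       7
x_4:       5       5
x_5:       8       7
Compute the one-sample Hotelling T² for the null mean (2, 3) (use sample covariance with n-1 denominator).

Step 1 — sample mean vector:
  mean(X) = (9 + 6 + 2 + 5 + 8) / 5 = 30/5 = 6
  mean(Y) = (5 + 5 + 7 + 5 + 7) / 5 = 29/5 = 5.8
  x̄ = (6, 5.8),  deviation x̄ - mu_0 = (6, 5.8) - (2, 3) = (4, 2.8).

Step 2 — sample covariance matrix, S[i,j] = (1/(n-1)) · Σ_k (x_{k,i} - mean_i) · (x_{k,j} - mean_j), divisor n-1 = 4:
  S[X,X] = ((3)·(3) + (0)·(0) + (-4)·(-4) + (-1)·(-1) + (2)·(2)) / 4 = 30/4 = 7.5
  S[X,Y] = ((3)·(-0.8) + (0)·(-0.8) + (-4)·(1.2) + (-1)·(-0.8) + (2)·(1.2)) / 4 = -4/4 = -1
  S[Y,Y] = ((-0.8)·(-0.8) + (-0.8)·(-0.8) + (1.2)·(1.2) + (-0.8)·(-0.8) + (1.2)·(1.2)) / 4 = 4.8/4 = 1.2
  S = [[7.5, -1],
 [-1, 1.2]].

Step 3 — invert S. det(S) = 7.5·1.2 - (-1)² = 8.
  S^{-1} = (1/det) · [[d, -b], [-b, a]] = [[0.15, 0.125],
 [0.125, 0.9375]].

Step 4 — quadratic form (x̄ - mu_0)^T · S^{-1} · (x̄ - mu_0):
  S^{-1} · (x̄ - mu_0) = (0.95, 3.125),
  (x̄ - mu_0)^T · [...] = (4)·(0.95) + (2.8)·(3.125) = 12.55.

Step 5 — scale by n: T² = 5 · 12.55 = 62.75.

T² ≈ 62.75


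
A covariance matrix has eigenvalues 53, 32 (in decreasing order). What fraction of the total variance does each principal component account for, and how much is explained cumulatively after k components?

Step 1 — total variance = trace(Sigma) = Σ λ_i = 53 + 32 = 85.

Step 2 — fraction explained by component i = λ_i / Σ λ:
  PC1: 53/85 = 0.6235
  PC2: 32/85 = 0.3765

Step 3 — cumulative fraction after k components = (λ_1 + ... + λ_k) / Σ λ:
  k = 1: 53/85 = 0.6235
  k = 2: (53 + 32)/85 = 85/85 = 1

Summary (fraction, with percent):

explained: PC1 0.6235 (62.35%), PC2 0.3765 (37.65%);  cumulative: 0.6235, 1


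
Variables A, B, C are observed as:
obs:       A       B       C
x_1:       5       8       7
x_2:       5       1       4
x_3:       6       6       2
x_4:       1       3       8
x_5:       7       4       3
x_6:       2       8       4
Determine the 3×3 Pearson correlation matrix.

Step 1 — column means:
  mean(A) = (5 + 5 + 6 + 1 + 7 + 2) / 6 = 26/6 = 4.3333
  mean(B) = (8 + 1 + 6 + 3 + 4 + 8) / 6 = 30/6 = 5
  mean(C) = (7 + 4 + 2 + 8 + 3 + 4) / 6 = 28/6 = 4.6667

Step 2 — sample variances and covariances s[i,j] = (1/(n-1)) · Σ_k (x_{k,i} - mean_i) · (x_{k,j} - mean_j), with n-1 = 5:
  s[A,A] = ((0.6667)·(0.6667) + (0.6667)·(0.6667) + (1.6667)·(1.6667) + (-3.3333)·(-3.3333) + (2.6667)·(2.6667) + (-2.3333)·(-2.3333)) / 5 = 27.3333/5 = 5.4667
  s[A,B] = ((0.6667)·(3) + (0.6667)·(-4) + (1.6667)·(1) + (-3.3333)·(-2) + (2.6667)·(-1) + (-2.3333)·(3)) / 5 = -2/5 = -0.4
  s[A,C] = ((0.6667)·(2.3333) + (0.6667)·(-0.6667) + (1.6667)·(-2.6667) + (-3.3333)·(3.3333) + (2.6667)·(-1.6667) + (-2.3333)·(-0.6667)) / 5 = -17.3333/5 = -3.4667
  s[B,B] = ((3)·(3) + (-4)·(-4) + (1)·(1) + (-2)·(-2) + (-1)·(-1) + (3)·(3)) / 5 = 40/5 = 8
  s[B,C] = ((3)·(2.3333) + (-4)·(-0.6667) + (1)·(-2.6667) + (-2)·(3.3333) + (-1)·(-1.6667) + (3)·(-0.6667)) / 5 = 0/5 = 0
  s[C,C] = ((2.3333)·(2.3333) + (-0.6667)·(-0.6667) + (-2.6667)·(-2.6667) + (3.3333)·(3.3333) + (-1.6667)·(-1.6667) + (-0.6667)·(-0.6667)) / 5 = 27.3333/5 = 5.4667
  Sample standard deviations s_i = √(s[i,i]):
  s(A) = √(5.4667) = 2.3381
  s(B) = √(8) = 2.8284
  s(C) = √(5.4667) = 2.3381

Step 3 — r_{ij} = s_{ij} / (s_i · s_j):
  r[A,A] = 1 (diagonal).
  r[A,B] = -0.4 / (2.3381 · 2.8284) = -0.4 / 6.6131 = -0.0605
  r[A,C] = -3.4667 / (2.3381 · 2.3381) = -3.4667 / 5.4667 = -0.6341
  r[B,B] = 1 (diagonal).
  r[B,C] = 0 / (2.8284 · 2.3381) = 0 / 6.6131 = 0
  r[C,C] = 1 (diagonal).

R is symmetric with unit diagonal. Assembling:

R = [[1, -0.0605, -0.6341],
 [-0.0605, 1, 0],
 [-0.6341, 0, 1]]


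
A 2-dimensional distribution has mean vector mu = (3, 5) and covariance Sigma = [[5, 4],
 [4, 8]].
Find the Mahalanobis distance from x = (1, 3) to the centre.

Step 1 — centre the observation: (x - mu) = (-2, -2).

Step 2 — invert Sigma. det(Sigma) = 5·8 - (4)² = 24.
  Sigma^{-1} = (1/det) · [[d, -b], [-b, a]] = [[0.3333, -0.1667],
 [-0.1667, 0.2083]].

Step 3 — form the quadratic (x - mu)^T · Sigma^{-1} · (x - mu):
  Sigma^{-1} · (x - mu) = (-0.3333, -0.0833).
  (x - mu)^T · [Sigma^{-1} · (x - mu)] = (-2)·(-0.3333) + (-2)·(-0.0833) = 0.8333.

Step 4 — take square root: d = √(0.8333) ≈ 0.9129.

d(x, mu) = √(0.8333) ≈ 0.9129


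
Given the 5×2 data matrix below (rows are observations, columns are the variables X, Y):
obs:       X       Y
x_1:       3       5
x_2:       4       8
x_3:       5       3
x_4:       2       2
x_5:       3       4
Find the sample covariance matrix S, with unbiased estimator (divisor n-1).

Step 1 — column means:
  mean(X) = (3 + 4 + 5 + 2 + 3) / 5 = 17/5 = 3.4
  mean(Y) = (5 + 8 + 3 + 2 + 4) / 5 = 22/5 = 4.4

Step 2 — sample covariance S[i,j] = (1/(n-1)) · Σ_k (x_{k,i} - mean_i) · (x_{k,j} - mean_j), with n-1 = 4.
  S[X,X] = ((-0.4)·(-0.4) + (0.6)·(0.6) + (1.6)·(1.6) + (-1.4)·(-1.4) + (-0.4)·(-0.4)) / 4 = 5.2/4 = 1.3
  S[X,Y] = ((-0.4)·(0.6) + (0.6)·(3.6) + (1.6)·(-1.4) + (-1.4)·(-2.4) + (-0.4)·(-0.4)) / 4 = 3.2/4 = 0.8
  S[Y,Y] = ((0.6)·(0.6) + (3.6)·(3.6) + (-1.4)·(-1.4) + (-2.4)·(-2.4) + (-0.4)·(-0.4)) / 4 = 21.2/4 = 5.3

S is symmetric (S[j,i] = S[i,j]). Assembling:

S = [[1.3, 0.8],
 [0.8, 5.3]]


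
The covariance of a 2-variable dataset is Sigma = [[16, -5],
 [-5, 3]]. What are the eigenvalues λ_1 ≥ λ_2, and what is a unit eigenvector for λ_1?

Step 1 — characteristic polynomial of 2×2 Sigma:
  det(Sigma - λI) = λ² - trace · λ + det = 0.
  trace = 16 + 3 = 19, det = 16·3 - (-5)² = 23.
Step 2 — discriminant:
  Δ = trace² - 4·det = 361 - 92 = 269.
Step 3 — eigenvalues:
  λ = (trace ± √Δ)/2 = (19 ± 16.4012)/2,
  λ_1 = 17.7006,  λ_2 = 1.2994.

Step 4 — unit eigenvector for λ_1: solve (Sigma - λ_1 I)v = 0. First row:
  (16 - 17.7006)·v_x + (-5)·v_y = 0, i.e. (-1.7006)·v_x + (-5)·v_y = 0,
  so v ∝ (b, λ_1 - a) = (-5, 1.7006); multiply by -1 so the first entry is positive: u = (5, -1.7006).
  ||u|| = √((5)² + (-1.7006)²) = √(27.8921) ≈ 5.2813,
  v_1 = u/||u|| ≈ (0.9467, -0.322) (||v_1|| = 1).

λ_1 = 17.7006,  λ_2 = 1.2994;  v_1 ≈ (0.9467, -0.322)


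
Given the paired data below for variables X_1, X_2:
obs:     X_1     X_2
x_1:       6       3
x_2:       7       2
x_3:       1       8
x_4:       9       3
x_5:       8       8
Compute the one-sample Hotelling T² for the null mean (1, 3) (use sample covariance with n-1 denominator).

Step 1 — sample mean vector:
  mean(X_1) = (6 + 7 + 1 + 9 + 8) / 5 = 31/5 = 6.2
  mean(X_2) = (3 + 2 + 8 + 3 + 8) / 5 = 24/5 = 4.8
  x̄ = (6.2, 4.8),  deviation x̄ - mu_0 = (6.2, 4.8) - (1, 3) = (5.2, 1.8).

Step 2 — sample covariance matrix, S[i,j] = (1/(n-1)) · Σ_k (x_{k,i} - mean_i) · (x_{k,j} - mean_j), divisor n-1 = 4:
  S[X_1,X_1] = ((-0.2)·(-0.2) + (0.8)·(0.8) + (-5.2)·(-5.2) + (2.8)·(2.8) + (1.8)·(1.8)) / 4 = 38.8/4 = 9.7
  S[X_1,X_2] = ((-0.2)·(-1.8) + (0.8)·(-2.8) + (-5.2)·(3.2) + (2.8)·(-1.8) + (1.8)·(3.2)) / 4 = -17.8/4 = -4.45
  S[X_2,X_2] = ((-1.8)·(-1.8) + (-2.8)·(-2.8) + (3.2)·(3.2) + (-1.8)·(-1.8) + (3.2)·(3.2)) / 4 = 34.8/4 = 8.7
  S = [[9.7, -4.45],
 [-4.45, 8.7]].

Step 3 — invert S. det(S) = 9.7·8.7 - (-4.45)² = 64.5875.
  S^{-1} = (1/det) · [[d, -b], [-b, a]] = [[0.1347, 0.0689],
 [0.0689, 0.1502]].

Step 4 — quadratic form (x̄ - mu_0)^T · S^{-1} · (x̄ - mu_0):
  S^{-1} · (x̄ - mu_0) = (0.8245, 0.6286),
  (x̄ - mu_0)^T · [...] = (5.2)·(0.8245) + (1.8)·(0.6286) = 5.4187.

Step 5 — scale by n: T² = 5 · 5.4187 = 27.0935.

T² ≈ 27.0935


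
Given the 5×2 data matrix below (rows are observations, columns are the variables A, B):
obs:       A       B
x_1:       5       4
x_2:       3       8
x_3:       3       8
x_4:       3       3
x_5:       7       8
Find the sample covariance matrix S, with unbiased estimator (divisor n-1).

Step 1 — column means:
  mean(A) = (5 + 3 + 3 + 3 + 7) / 5 = 21/5 = 4.2
  mean(B) = (4 + 8 + 8 + 3 + 8) / 5 = 31/5 = 6.2

Step 2 — sample covariance S[i,j] = (1/(n-1)) · Σ_k (x_{k,i} - mean_i) · (x_{k,j} - mean_j), with n-1 = 4.
  S[A,A] = ((0.8)·(0.8) + (-1.2)·(-1.2) + (-1.2)·(-1.2) + (-1.2)·(-1.2) + (2.8)·(2.8)) / 4 = 12.8/4 = 3.2
  S[A,B] = ((0.8)·(-2.2) + (-1.2)·(1.8) + (-1.2)·(1.8) + (-1.2)·(-3.2) + (2.8)·(1.8)) / 4 = 2.8/4 = 0.7
  S[B,B] = ((-2.2)·(-2.2) + (1.8)·(1.8) + (1.8)·(1.8) + (-3.2)·(-3.2) + (1.8)·(1.8)) / 4 = 24.8/4 = 6.2

S is symmetric (S[j,i] = S[i,j]). Assembling:

S = [[3.2, 0.7],
 [0.7, 6.2]]


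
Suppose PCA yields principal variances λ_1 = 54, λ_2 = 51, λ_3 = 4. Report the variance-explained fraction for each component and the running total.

Step 1 — total variance = trace(Sigma) = Σ λ_i = 54 + 51 + 4 = 109.

Step 2 — fraction explained by component i = λ_i / Σ λ:
  PC1: 54/109 = 0.4954
  PC2: 51/109 = 0.4679
  PC3: 4/109 = 0.0367

Step 3 — cumulative fraction after k components = (λ_1 + ... + λ_k) / Σ λ:
  k = 1: 54/109 = 0.4954
  k = 2: (54 + 51)/109 = 105/109 = 0.9633
  k = 3: (54 + 51 + 4)/109 = 109/109 = 1

Summary (fraction, with percent):

explained: PC1 0.4954 (49.54%), PC2 0.4679 (46.79%), PC3 0.0367 (3.67%);  cumulative: 0.4954, 0.9633, 1


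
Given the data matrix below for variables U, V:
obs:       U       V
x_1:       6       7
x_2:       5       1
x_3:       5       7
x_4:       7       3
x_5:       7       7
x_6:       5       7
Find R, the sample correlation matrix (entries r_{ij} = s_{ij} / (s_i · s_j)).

Step 1 — column means:
  mean(U) = (6 + 5 + 5 + 7 + 7 + 5) / 6 = 35/6 = 5.8333
  mean(V) = (7 + 1 + 7 + 3 + 7 + 7) / 6 = 32/6 = 5.3333

Step 2 — sample variances and covariances s[i,j] = (1/(n-1)) · Σ_k (x_{k,i} - mean_i) · (x_{k,j} - mean_j), with n-1 = 5:
  s[U,U] = ((0.1667)·(0.1667) + (-0.8333)·(-0.8333) + (-0.8333)·(-0.8333) + (1.1667)·(1.1667) + (1.1667)·(1.1667) + (-0.8333)·(-0.8333)) / 5 = 4.8333/5 = 0.9667
  s[U,V] = ((0.1667)·(1.6667) + (-0.8333)·(-4.3333) + (-0.8333)·(1.6667) + (1.1667)·(-2.3333) + (1.1667)·(1.6667) + (-0.8333)·(1.6667)) / 5 = 0.3333/5 = 0.0667
  s[V,V] = ((1.6667)·(1.6667) + (-4.3333)·(-4.3333) + (1.6667)·(1.6667) + (-2.3333)·(-2.3333) + (1.6667)·(1.6667) + (1.6667)·(1.6667)) / 5 = 35.3333/5 = 7.0667
  Sample standard deviations s_i = √(s[i,i]):
  s(U) = √(0.9667) = 0.9832
  s(V) = √(7.0667) = 2.6583

Step 3 — r_{ij} = s_{ij} / (s_i · s_j):
  r[U,U] = 1 (diagonal).
  r[U,V] = 0.0667 / (0.9832 · 2.6583) = 0.0667 / 2.6136 = 0.0255
  r[V,V] = 1 (diagonal).

R is symmetric with unit diagonal. Assembling:

R = [[1, 0.0255],
 [0.0255, 1]]


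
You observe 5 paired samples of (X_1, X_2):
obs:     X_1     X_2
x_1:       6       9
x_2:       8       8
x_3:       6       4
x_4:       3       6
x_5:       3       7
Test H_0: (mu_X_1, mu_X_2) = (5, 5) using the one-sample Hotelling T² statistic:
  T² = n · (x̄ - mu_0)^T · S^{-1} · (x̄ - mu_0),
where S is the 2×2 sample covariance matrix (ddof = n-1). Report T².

Step 1 — sample mean vector:
  mean(X_1) = (6 + 8 + 6 + 3 + 3) / 5 = 26/5 = 5.2
  mean(X_2) = (9 + 8 + 4 + 6 + 7) / 5 = 34/5 = 6.8
  x̄ = (5.2, 6.8),  deviation x̄ - mu_0 = (5.2, 6.8) - (5, 5) = (0.2, 1.8).

Step 2 — sample covariance matrix, S[i,j] = (1/(n-1)) · Σ_k (x_{k,i} - mean_i) · (x_{k,j} - mean_j), divisor n-1 = 4:
  S[X_1,X_1] = ((0.8)·(0.8) + (2.8)·(2.8) + (0.8)·(0.8) + (-2.2)·(-2.2) + (-2.2)·(-2.2)) / 4 = 18.8/4 = 4.7
  S[X_1,X_2] = ((0.8)·(2.2) + (2.8)·(1.2) + (0.8)·(-2.8) + (-2.2)·(-0.8) + (-2.2)·(0.2)) / 4 = 4.2/4 = 1.05
  S[X_2,X_2] = ((2.2)·(2.2) + (1.2)·(1.2) + (-2.8)·(-2.8) + (-0.8)·(-0.8) + (0.2)·(0.2)) / 4 = 14.8/4 = 3.7
  S = [[4.7, 1.05],
 [1.05, 3.7]].

Step 3 — invert S. det(S) = 4.7·3.7 - (1.05)² = 16.2875.
  S^{-1} = (1/det) · [[d, -b], [-b, a]] = [[0.2272, -0.0645],
 [-0.0645, 0.2886]].

Step 4 — quadratic form (x̄ - mu_0)^T · S^{-1} · (x̄ - mu_0):
  S^{-1} · (x̄ - mu_0) = (-0.0706, 0.5065),
  (x̄ - mu_0)^T · [...] = (0.2)·(-0.0706) + (1.8)·(0.5065) = 0.8976.

Step 5 — scale by n: T² = 5 · 0.8976 = 4.4881.

T² ≈ 4.4881


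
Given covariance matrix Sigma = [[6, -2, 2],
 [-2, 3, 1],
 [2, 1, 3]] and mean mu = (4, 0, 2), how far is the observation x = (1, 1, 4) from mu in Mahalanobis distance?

Step 1 — centre the observation: (x - mu) = (-3, 1, 2).

Step 2 — invert Sigma (cofactor / det for 3×3, or solve directly):
  Sigma^{-1} = [[0.5, 0.5, -0.5],
 [0.5, 0.875, -0.625],
 [-0.5, -0.625, 0.875]].

Step 3 — form the quadratic (x - mu)^T · Sigma^{-1} · (x - mu):
  Sigma^{-1} · (x - mu) = (-2, -1.875, 2.625).
  (x - mu)^T · [Sigma^{-1} · (x - mu)] = (-3)·(-2) + (1)·(-1.875) + (2)·(2.625) = 9.375.

Step 4 — take square root: d = √(9.375) ≈ 3.0619.

d(x, mu) = √(9.375) ≈ 3.0619


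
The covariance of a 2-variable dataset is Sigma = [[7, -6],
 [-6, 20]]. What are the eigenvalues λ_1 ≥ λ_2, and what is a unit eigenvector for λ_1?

Step 1 — characteristic polynomial of 2×2 Sigma:
  det(Sigma - λI) = λ² - trace · λ + det = 0.
  trace = 7 + 20 = 27, det = 7·20 - (-6)² = 104.
Step 2 — discriminant:
  Δ = trace² - 4·det = 729 - 416 = 313.
Step 3 — eigenvalues:
  λ = (trace ± √Δ)/2 = (27 ± 17.6918)/2,
  λ_1 = 22.3459,  λ_2 = 4.6541.

Step 4 — unit eigenvector for λ_1: solve (Sigma - λ_1 I)v = 0. First row:
  (7 - 22.3459)·v_x + (-6)·v_y = 0, i.e. (-15.3459)·v_x + (-6)·v_y = 0,
  so v ∝ (b, λ_1 - a) = (-6, 15.3459); multiply by -1 so the first entry is positive: u = (6, -15.3459).
  ||u|| = √((6)² + (-15.3459)²) = √(271.4967) ≈ 16.4772,
  v_1 = u/||u|| ≈ (0.3641, -0.9313) (||v_1|| = 1).

λ_1 = 22.3459,  λ_2 = 4.6541;  v_1 ≈ (0.3641, -0.9313)


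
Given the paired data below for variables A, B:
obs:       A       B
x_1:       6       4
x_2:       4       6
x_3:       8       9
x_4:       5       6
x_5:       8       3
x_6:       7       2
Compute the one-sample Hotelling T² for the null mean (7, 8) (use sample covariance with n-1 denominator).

Step 1 — sample mean vector:
  mean(A) = (6 + 4 + 8 + 5 + 8 + 7) / 6 = 38/6 = 6.3333
  mean(B) = (4 + 6 + 9 + 6 + 3 + 2) / 6 = 30/6 = 5
  x̄ = (6.3333, 5),  deviation x̄ - mu_0 = (6.3333, 5) - (7, 8) = (-0.6667, -3).

Step 2 — sample covariance matrix, S[i,j] = (1/(n-1)) · Σ_k (x_{k,i} - mean_i) · (x_{k,j} - mean_j), divisor n-1 = 5:
  S[A,A] = ((-0.3333)·(-0.3333) + (-2.3333)·(-2.3333) + (1.6667)·(1.6667) + (-1.3333)·(-1.3333) + (1.6667)·(1.6667) + (0.6667)·(0.6667)) / 5 = 13.3333/5 = 2.6667
  S[A,B] = ((-0.3333)·(-1) + (-2.3333)·(1) + (1.6667)·(4) + (-1.3333)·(1) + (1.6667)·(-2) + (0.6667)·(-3)) / 5 = -2/5 = -0.4
  S[B,B] = ((-1)·(-1) + (1)·(1) + (4)·(4) + (1)·(1) + (-2)·(-2) + (-3)·(-3)) / 5 = 32/5 = 6.4
  S = [[2.6667, -0.4],
 [-0.4, 6.4]].

Step 3 — invert S. det(S) = 2.6667·6.4 - (-0.4)² = 16.9067.
  S^{-1} = (1/det) · [[d, -b], [-b, a]] = [[0.3785, 0.0237],
 [0.0237, 0.1577]].

Step 4 — quadratic form (x̄ - mu_0)^T · S^{-1} · (x̄ - mu_0):
  S^{-1} · (x̄ - mu_0) = (-0.3233, -0.489),
  (x̄ - mu_0)^T · [...] = (-0.6667)·(-0.3233) + (-3)·(-0.489) = 1.6824.

Step 5 — scale by n: T² = 6 · 1.6824 = 10.0946.

T² ≈ 10.0946


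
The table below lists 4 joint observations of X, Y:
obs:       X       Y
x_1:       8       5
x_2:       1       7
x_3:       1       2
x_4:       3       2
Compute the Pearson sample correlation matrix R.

Step 1 — column means:
  mean(X) = (8 + 1 + 1 + 3) / 4 = 13/4 = 3.25
  mean(Y) = (5 + 7 + 2 + 2) / 4 = 16/4 = 4

Step 2 — sample variances and covariances s[i,j] = (1/(n-1)) · Σ_k (x_{k,i} - mean_i) · (x_{k,j} - mean_j), with n-1 = 3:
  s[X,X] = ((4.75)·(4.75) + (-2.25)·(-2.25) + (-2.25)·(-2.25) + (-0.25)·(-0.25)) / 3 = 32.75/3 = 10.9167
  s[X,Y] = ((4.75)·(1) + (-2.25)·(3) + (-2.25)·(-2) + (-0.25)·(-2)) / 3 = 3/3 = 1
  s[Y,Y] = ((1)·(1) + (3)·(3) + (-2)·(-2) + (-2)·(-2)) / 3 = 18/3 = 6
  Sample standard deviations s_i = √(s[i,i]):
  s(X) = √(10.9167) = 3.304
  s(Y) = √(6) = 2.4495

Step 3 — r_{ij} = s_{ij} / (s_i · s_j):
  r[X,X] = 1 (diagonal).
  r[X,Y] = 1 / (3.304 · 2.4495) = 1 / 8.0932 = 0.1236
  r[Y,Y] = 1 (diagonal).

R is symmetric with unit diagonal. Assembling:

R = [[1, 0.1236],
 [0.1236, 1]]


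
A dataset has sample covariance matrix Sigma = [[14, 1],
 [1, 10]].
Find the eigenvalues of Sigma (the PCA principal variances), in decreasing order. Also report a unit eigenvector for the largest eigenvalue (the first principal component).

Step 1 — characteristic polynomial of 2×2 Sigma:
  det(Sigma - λI) = λ² - trace · λ + det = 0.
  trace = 14 + 10 = 24, det = 14·10 - (1)² = 139.
Step 2 — discriminant:
  Δ = trace² - 4·det = 576 - 556 = 20.
Step 3 — eigenvalues:
  λ = (trace ± √Δ)/2 = (24 ± 4.4721)/2,
  λ_1 = 14.2361,  λ_2 = 9.7639.

Step 4 — unit eigenvector for λ_1: solve (Sigma - λ_1 I)v = 0. First row:
  (14 - 14.2361)·v_x + (1)·v_y = 0, i.e. (-0.2361)·v_x + (1)·v_y = 0,
  so v ∝ (b, λ_1 - a) = (1, 0.2361) = u.
  ||u|| = √((1)² + (0.2361)²) = √(1.0557) ≈ 1.0275,
  v_1 = u/||u|| ≈ (0.9732, 0.2298) (||v_1|| = 1).

λ_1 = 14.2361,  λ_2 = 9.7639;  v_1 ≈ (0.9732, 0.2298)


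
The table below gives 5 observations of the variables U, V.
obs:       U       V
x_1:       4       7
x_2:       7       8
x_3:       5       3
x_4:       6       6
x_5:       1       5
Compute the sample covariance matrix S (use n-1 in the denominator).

Step 1 — column means:
  mean(U) = (4 + 7 + 5 + 6 + 1) / 5 = 23/5 = 4.6
  mean(V) = (7 + 8 + 3 + 6 + 5) / 5 = 29/5 = 5.8

Step 2 — sample covariance S[i,j] = (1/(n-1)) · Σ_k (x_{k,i} - mean_i) · (x_{k,j} - mean_j), with n-1 = 4.
  S[U,U] = ((-0.6)·(-0.6) + (2.4)·(2.4) + (0.4)·(0.4) + (1.4)·(1.4) + (-3.6)·(-3.6)) / 4 = 21.2/4 = 5.3
  S[U,V] = ((-0.6)·(1.2) + (2.4)·(2.2) + (0.4)·(-2.8) + (1.4)·(0.2) + (-3.6)·(-0.8)) / 4 = 6.6/4 = 1.65
  S[V,V] = ((1.2)·(1.2) + (2.2)·(2.2) + (-2.8)·(-2.8) + (0.2)·(0.2) + (-0.8)·(-0.8)) / 4 = 14.8/4 = 3.7

S is symmetric (S[j,i] = S[i,j]). Assembling:

S = [[5.3, 1.65],
 [1.65, 3.7]]


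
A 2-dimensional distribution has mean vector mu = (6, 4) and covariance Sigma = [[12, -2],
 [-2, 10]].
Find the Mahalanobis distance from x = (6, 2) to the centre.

Step 1 — centre the observation: (x - mu) = (0, -2).

Step 2 — invert Sigma. det(Sigma) = 12·10 - (-2)² = 116.
  Sigma^{-1} = (1/det) · [[d, -b], [-b, a]] = [[0.0862, 0.0172],
 [0.0172, 0.1034]].

Step 3 — form the quadratic (x - mu)^T · Sigma^{-1} · (x - mu):
  Sigma^{-1} · (x - mu) = (-0.0345, -0.2069).
  (x - mu)^T · [Sigma^{-1} · (x - mu)] = (0)·(-0.0345) + (-2)·(-0.2069) = 0.4138.

Step 4 — take square root: d = √(0.4138) ≈ 0.6433.

d(x, mu) = √(0.4138) ≈ 0.6433


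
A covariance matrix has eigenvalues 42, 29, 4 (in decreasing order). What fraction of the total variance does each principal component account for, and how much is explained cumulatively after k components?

Step 1 — total variance = trace(Sigma) = Σ λ_i = 42 + 29 + 4 = 75.

Step 2 — fraction explained by component i = λ_i / Σ λ:
  PC1: 42/75 = 0.56
  PC2: 29/75 = 0.3867
  PC3: 4/75 = 0.0533

Step 3 — cumulative fraction after k components = (λ_1 + ... + λ_k) / Σ λ:
  k = 1: 42/75 = 0.56
  k = 2: (42 + 29)/75 = 71/75 = 0.9467
  k = 3: (42 + 29 + 4)/75 = 75/75 = 1

Summary (fraction, with percent):

explained: PC1 0.56 (56%), PC2 0.3867 (38.67%), PC3 0.0533 (5.33%);  cumulative: 0.56, 0.9467, 1


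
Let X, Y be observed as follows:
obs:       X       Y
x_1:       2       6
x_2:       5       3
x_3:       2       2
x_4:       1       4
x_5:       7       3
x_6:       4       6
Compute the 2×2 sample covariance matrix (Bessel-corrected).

Step 1 — column means:
  mean(X) = (2 + 5 + 2 + 1 + 7 + 4) / 6 = 21/6 = 3.5
  mean(Y) = (6 + 3 + 2 + 4 + 3 + 6) / 6 = 24/6 = 4

Step 2 — sample covariance S[i,j] = (1/(n-1)) · Σ_k (x_{k,i} - mean_i) · (x_{k,j} - mean_j), with n-1 = 5.
  S[X,X] = ((-1.5)·(-1.5) + (1.5)·(1.5) + (-1.5)·(-1.5) + (-2.5)·(-2.5) + (3.5)·(3.5) + (0.5)·(0.5)) / 5 = 25.5/5 = 5.1
  S[X,Y] = ((-1.5)·(2) + (1.5)·(-1) + (-1.5)·(-2) + (-2.5)·(0) + (3.5)·(-1) + (0.5)·(2)) / 5 = -4/5 = -0.8
  S[Y,Y] = ((2)·(2) + (-1)·(-1) + (-2)·(-2) + (0)·(0) + (-1)·(-1) + (2)·(2)) / 5 = 14/5 = 2.8

S is symmetric (S[j,i] = S[i,j]). Assembling:

S = [[5.1, -0.8],
 [-0.8, 2.8]]


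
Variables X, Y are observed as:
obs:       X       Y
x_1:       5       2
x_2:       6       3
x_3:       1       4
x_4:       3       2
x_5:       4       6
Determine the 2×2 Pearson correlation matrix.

Step 1 — column means:
  mean(X) = (5 + 6 + 1 + 3 + 4) / 5 = 19/5 = 3.8
  mean(Y) = (2 + 3 + 4 + 2 + 6) / 5 = 17/5 = 3.4

Step 2 — sample variances and covariances s[i,j] = (1/(n-1)) · Σ_k (x_{k,i} - mean_i) · (x_{k,j} - mean_j), with n-1 = 4:
  s[X,X] = ((1.2)·(1.2) + (2.2)·(2.2) + (-2.8)·(-2.8) + (-0.8)·(-0.8) + (0.2)·(0.2)) / 4 = 14.8/4 = 3.7
  s[X,Y] = ((1.2)·(-1.4) + (2.2)·(-0.4) + (-2.8)·(0.6) + (-0.8)·(-1.4) + (0.2)·(2.6)) / 4 = -2.6/4 = -0.65
  s[Y,Y] = ((-1.4)·(-1.4) + (-0.4)·(-0.4) + (0.6)·(0.6) + (-1.4)·(-1.4) + (2.6)·(2.6)) / 4 = 11.2/4 = 2.8
  Sample standard deviations s_i = √(s[i,i]):
  s(X) = √(3.7) = 1.9235
  s(Y) = √(2.8) = 1.6733

Step 3 — r_{ij} = s_{ij} / (s_i · s_j):
  r[X,X] = 1 (diagonal).
  r[X,Y] = -0.65 / (1.9235 · 1.6733) = -0.65 / 3.2187 = -0.2019
  r[Y,Y] = 1 (diagonal).

R is symmetric with unit diagonal. Assembling:

R = [[1, -0.2019],
 [-0.2019, 1]]


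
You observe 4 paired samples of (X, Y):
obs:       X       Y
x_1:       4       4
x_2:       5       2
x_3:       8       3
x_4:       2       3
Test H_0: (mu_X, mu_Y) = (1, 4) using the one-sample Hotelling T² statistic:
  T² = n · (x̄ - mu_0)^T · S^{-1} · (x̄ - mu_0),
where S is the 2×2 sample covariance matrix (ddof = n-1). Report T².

Step 1 — sample mean vector:
  mean(X) = (4 + 5 + 8 + 2) / 4 = 19/4 = 4.75
  mean(Y) = (4 + 2 + 3 + 3) / 4 = 12/4 = 3
  x̄ = (4.75, 3),  deviation x̄ - mu_0 = (4.75, 3) - (1, 4) = (3.75, -1).

Step 2 — sample covariance matrix, S[i,j] = (1/(n-1)) · Σ_k (x_{k,i} - mean_i) · (x_{k,j} - mean_j), divisor n-1 = 3:
  S[X,X] = ((-0.75)·(-0.75) + (0.25)·(0.25) + (3.25)·(3.25) + (-2.75)·(-2.75)) / 3 = 18.75/3 = 6.25
  S[X,Y] = ((-0.75)·(1) + (0.25)·(-1) + (3.25)·(0) + (-2.75)·(0)) / 3 = -1/3 = -0.3333
  S[Y,Y] = ((1)·(1) + (-1)·(-1) + (0)·(0) + (0)·(0)) / 3 = 2/3 = 0.6667
  S = [[6.25, -0.3333],
 [-0.3333, 0.6667]].

Step 3 — invert S. det(S) = 6.25·0.6667 - (-0.3333)² = 4.0556.
  S^{-1} = (1/det) · [[d, -b], [-b, a]] = [[0.1644, 0.0822],
 [0.0822, 1.5411]].

Step 4 — quadratic form (x̄ - mu_0)^T · S^{-1} · (x̄ - mu_0):
  S^{-1} · (x̄ - mu_0) = (0.5342, -1.2329),
  (x̄ - mu_0)^T · [...] = (3.75)·(0.5342) + (-1)·(-1.2329) = 3.2363.

Step 5 — scale by n: T² = 4 · 3.2363 = 12.9452.

T² ≈ 12.9452


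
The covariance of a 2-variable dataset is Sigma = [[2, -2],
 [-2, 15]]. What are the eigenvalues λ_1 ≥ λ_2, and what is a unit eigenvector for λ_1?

Step 1 — characteristic polynomial of 2×2 Sigma:
  det(Sigma - λI) = λ² - trace · λ + det = 0.
  trace = 2 + 15 = 17, det = 2·15 - (-2)² = 26.
Step 2 — discriminant:
  Δ = trace² - 4·det = 289 - 104 = 185.
Step 3 — eigenvalues:
  λ = (trace ± √Δ)/2 = (17 ± 13.6015)/2,
  λ_1 = 15.3007,  λ_2 = 1.6993.

Step 4 — unit eigenvector for λ_1: solve (Sigma - λ_1 I)v = 0. First row:
  (2 - 15.3007)·v_x + (-2)·v_y = 0, i.e. (-13.3007)·v_x + (-2)·v_y = 0,
  so v ∝ (b, λ_1 - a) = (-2, 13.3007); multiply by -1 so the first entry is positive: u = (2, -13.3007).
  ||u|| = √((2)² + (-13.3007)²) = √(180.9096) ≈ 13.4503,
  v_1 = u/||u|| ≈ (0.1487, -0.9889) (||v_1|| = 1).

λ_1 = 15.3007,  λ_2 = 1.6993;  v_1 ≈ (0.1487, -0.9889)


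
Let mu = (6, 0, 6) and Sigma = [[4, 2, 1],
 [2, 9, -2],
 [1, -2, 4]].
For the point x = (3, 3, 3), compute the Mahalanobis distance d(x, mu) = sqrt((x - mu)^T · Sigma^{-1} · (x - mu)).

Step 1 — centre the observation: (x - mu) = (-3, 3, -3).

Step 2 — invert Sigma (cofactor / det for 3×3, or solve directly):
  Sigma^{-1} = [[0.3368, -0.1053, -0.1368],
 [-0.1053, 0.1579, 0.1053],
 [-0.1368, 0.1053, 0.3368]].

Step 3 — form the quadratic (x - mu)^T · Sigma^{-1} · (x - mu):
  Sigma^{-1} · (x - mu) = (-0.9158, 0.4737, -0.2842).
  (x - mu)^T · [Sigma^{-1} · (x - mu)] = (-3)·(-0.9158) + (3)·(0.4737) + (-3)·(-0.2842) = 5.0211.

Step 4 — take square root: d = √(5.0211) ≈ 2.2408.

d(x, mu) = √(5.0211) ≈ 2.2408


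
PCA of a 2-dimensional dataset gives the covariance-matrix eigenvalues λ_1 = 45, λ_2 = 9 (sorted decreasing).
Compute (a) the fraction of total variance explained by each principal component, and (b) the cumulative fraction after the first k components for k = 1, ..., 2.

Step 1 — total variance = trace(Sigma) = Σ λ_i = 45 + 9 = 54.

Step 2 — fraction explained by component i = λ_i / Σ λ:
  PC1: 45/54 = 0.8333
  PC2: 9/54 = 0.1667

Step 3 — cumulative fraction after k components = (λ_1 + ... + λ_k) / Σ λ:
  k = 1: 45/54 = 0.8333
  k = 2: (45 + 9)/54 = 54/54 = 1

Summary (fraction, with percent):

explained: PC1 0.8333 (83.33%), PC2 0.1667 (16.67%);  cumulative: 0.8333, 1


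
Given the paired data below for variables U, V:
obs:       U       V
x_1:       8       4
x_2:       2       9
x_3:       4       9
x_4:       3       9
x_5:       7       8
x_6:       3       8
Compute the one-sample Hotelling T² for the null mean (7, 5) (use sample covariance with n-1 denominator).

Step 1 — sample mean vector:
  mean(U) = (8 + 2 + 4 + 3 + 7 + 3) / 6 = 27/6 = 4.5
  mean(V) = (4 + 9 + 9 + 9 + 8 + 8) / 6 = 47/6 = 7.8333
  x̄ = (4.5, 7.8333),  deviation x̄ - mu_0 = (4.5, 7.8333) - (7, 5) = (-2.5, 2.8333).

Step 2 — sample covariance matrix, S[i,j] = (1/(n-1)) · Σ_k (x_{k,i} - mean_i) · (x_{k,j} - mean_j), divisor n-1 = 5:
  S[U,U] = ((3.5)·(3.5) + (-2.5)·(-2.5) + (-0.5)·(-0.5) + (-1.5)·(-1.5) + (2.5)·(2.5) + (-1.5)·(-1.5)) / 5 = 29.5/5 = 5.9
  S[U,V] = ((3.5)·(-3.8333) + (-2.5)·(1.1667) + (-0.5)·(1.1667) + (-1.5)·(1.1667) + (2.5)·(0.1667) + (-1.5)·(0.1667)) / 5 = -18.5/5 = -3.7
  S[V,V] = ((-3.8333)·(-3.8333) + (1.1667)·(1.1667) + (1.1667)·(1.1667) + (1.1667)·(1.1667) + (0.1667)·(0.1667) + (0.1667)·(0.1667)) / 5 = 18.8333/5 = 3.7667
  S = [[5.9, -3.7],
 [-3.7, 3.7667]].

Step 3 — invert S. det(S) = 5.9·3.7667 - (-3.7)² = 8.5333.
  S^{-1} = (1/det) · [[d, -b], [-b, a]] = [[0.4414, 0.4336],
 [0.4336, 0.6914]].

Step 4 — quadratic form (x̄ - mu_0)^T · S^{-1} · (x̄ - mu_0):
  S^{-1} · (x̄ - mu_0) = (0.125, 0.875),
  (x̄ - mu_0)^T · [...] = (-2.5)·(0.125) + (2.8333)·(0.875) = 2.1667.

Step 5 — scale by n: T² = 6 · 2.1667 = 13.

T² ≈ 13


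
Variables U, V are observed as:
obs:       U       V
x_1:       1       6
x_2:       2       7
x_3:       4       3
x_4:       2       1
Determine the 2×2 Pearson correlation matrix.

Step 1 — column means:
  mean(U) = (1 + 2 + 4 + 2) / 4 = 9/4 = 2.25
  mean(V) = (6 + 7 + 3 + 1) / 4 = 17/4 = 4.25

Step 2 — sample variances and covariances s[i,j] = (1/(n-1)) · Σ_k (x_{k,i} - mean_i) · (x_{k,j} - mean_j), with n-1 = 3:
  s[U,U] = ((-1.25)·(-1.25) + (-0.25)·(-0.25) + (1.75)·(1.75) + (-0.25)·(-0.25)) / 3 = 4.75/3 = 1.5833
  s[U,V] = ((-1.25)·(1.75) + (-0.25)·(2.75) + (1.75)·(-1.25) + (-0.25)·(-3.25)) / 3 = -4.25/3 = -1.4167
  s[V,V] = ((1.75)·(1.75) + (2.75)·(2.75) + (-1.25)·(-1.25) + (-3.25)·(-3.25)) / 3 = 22.75/3 = 7.5833
  Sample standard deviations s_i = √(s[i,i]):
  s(U) = √(1.5833) = 1.2583
  s(V) = √(7.5833) = 2.7538

Step 3 — r_{ij} = s_{ij} / (s_i · s_j):
  r[U,U] = 1 (diagonal).
  r[U,V] = -1.4167 / (1.2583 · 2.7538) = -1.4167 / 3.4651 = -0.4088
  r[V,V] = 1 (diagonal).

R is symmetric with unit diagonal. Assembling:

R = [[1, -0.4088],
 [-0.4088, 1]]


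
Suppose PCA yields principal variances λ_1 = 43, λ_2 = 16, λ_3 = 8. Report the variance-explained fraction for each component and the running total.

Step 1 — total variance = trace(Sigma) = Σ λ_i = 43 + 16 + 8 = 67.

Step 2 — fraction explained by component i = λ_i / Σ λ:
  PC1: 43/67 = 0.6418
  PC2: 16/67 = 0.2388
  PC3: 8/67 = 0.1194

Step 3 — cumulative fraction after k components = (λ_1 + ... + λ_k) / Σ λ:
  k = 1: 43/67 = 0.6418
  k = 2: (43 + 16)/67 = 59/67 = 0.8806
  k = 3: (43 + 16 + 8)/67 = 67/67 = 1

Summary (fraction, with percent):

explained: PC1 0.6418 (64.18%), PC2 0.2388 (23.88%), PC3 0.1194 (11.94%);  cumulative: 0.6418, 0.8806, 1


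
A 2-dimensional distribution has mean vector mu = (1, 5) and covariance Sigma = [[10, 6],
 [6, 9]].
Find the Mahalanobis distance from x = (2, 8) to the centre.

Step 1 — centre the observation: (x - mu) = (1, 3).

Step 2 — invert Sigma. det(Sigma) = 10·9 - (6)² = 54.
  Sigma^{-1} = (1/det) · [[d, -b], [-b, a]] = [[0.1667, -0.1111],
 [-0.1111, 0.1852]].

Step 3 — form the quadratic (x - mu)^T · Sigma^{-1} · (x - mu):
  Sigma^{-1} · (x - mu) = (-0.1667, 0.4444).
  (x - mu)^T · [Sigma^{-1} · (x - mu)] = (1)·(-0.1667) + (3)·(0.4444) = 1.1667.

Step 4 — take square root: d = √(1.1667) ≈ 1.0801.

d(x, mu) = √(1.1667) ≈ 1.0801


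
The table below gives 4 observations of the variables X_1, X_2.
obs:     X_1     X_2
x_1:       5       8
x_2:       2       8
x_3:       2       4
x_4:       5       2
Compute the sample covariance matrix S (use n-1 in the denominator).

Step 1 — column means:
  mean(X_1) = (5 + 2 + 2 + 5) / 4 = 14/4 = 3.5
  mean(X_2) = (8 + 8 + 4 + 2) / 4 = 22/4 = 5.5

Step 2 — sample covariance S[i,j] = (1/(n-1)) · Σ_k (x_{k,i} - mean_i) · (x_{k,j} - mean_j), with n-1 = 3.
  S[X_1,X_1] = ((1.5)·(1.5) + (-1.5)·(-1.5) + (-1.5)·(-1.5) + (1.5)·(1.5)) / 3 = 9/3 = 3
  S[X_1,X_2] = ((1.5)·(2.5) + (-1.5)·(2.5) + (-1.5)·(-1.5) + (1.5)·(-3.5)) / 3 = -3/3 = -1
  S[X_2,X_2] = ((2.5)·(2.5) + (2.5)·(2.5) + (-1.5)·(-1.5) + (-3.5)·(-3.5)) / 3 = 27/3 = 9

S is symmetric (S[j,i] = S[i,j]). Assembling:

S = [[3, -1],
 [-1, 9]]


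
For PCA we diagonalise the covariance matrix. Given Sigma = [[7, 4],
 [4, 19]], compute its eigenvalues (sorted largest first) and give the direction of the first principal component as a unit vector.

Step 1 — characteristic polynomial of 2×2 Sigma:
  det(Sigma - λI) = λ² - trace · λ + det = 0.
  trace = 7 + 19 = 26, det = 7·19 - (4)² = 117.
Step 2 — discriminant:
  Δ = trace² - 4·det = 676 - 468 = 208.
Step 3 — eigenvalues:
  λ = (trace ± √Δ)/2 = (26 ± 14.4222)/2,
  λ_1 = 20.2111,  λ_2 = 5.7889.

Step 4 — unit eigenvector for λ_1: solve (Sigma - λ_1 I)v = 0. First row:
  (7 - 20.2111)·v_x + (4)·v_y = 0, i.e. (-13.2111)·v_x + (4)·v_y = 0,
  so v ∝ (b, λ_1 - a) = (4, 13.2111) = u.
  ||u|| = √((4)² + (13.2111)²) = √(190.5332) ≈ 13.8034,
  v_1 = u/||u|| ≈ (0.2898, 0.9571) (||v_1|| = 1).

λ_1 = 20.2111,  λ_2 = 5.7889;  v_1 ≈ (0.2898, 0.9571)


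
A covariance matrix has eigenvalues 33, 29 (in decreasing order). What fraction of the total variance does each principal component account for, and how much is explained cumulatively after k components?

Step 1 — total variance = trace(Sigma) = Σ λ_i = 33 + 29 = 62.

Step 2 — fraction explained by component i = λ_i / Σ λ:
  PC1: 33/62 = 0.5323
  PC2: 29/62 = 0.4677

Step 3 — cumulative fraction after k components = (λ_1 + ... + λ_k) / Σ λ:
  k = 1: 33/62 = 0.5323
  k = 2: (33 + 29)/62 = 62/62 = 1

Summary (fraction, with percent):

explained: PC1 0.5323 (53.23%), PC2 0.4677 (46.77%);  cumulative: 0.5323, 1


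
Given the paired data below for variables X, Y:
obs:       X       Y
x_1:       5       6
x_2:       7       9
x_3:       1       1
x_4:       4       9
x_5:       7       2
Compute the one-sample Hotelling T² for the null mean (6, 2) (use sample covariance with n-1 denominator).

Step 1 — sample mean vector:
  mean(X) = (5 + 7 + 1 + 4 + 7) / 5 = 24/5 = 4.8
  mean(Y) = (6 + 9 + 1 + 9 + 2) / 5 = 27/5 = 5.4
  x̄ = (4.8, 5.4),  deviation x̄ - mu_0 = (4.8, 5.4) - (6, 2) = (-1.2, 3.4).

Step 2 — sample covariance matrix, S[i,j] = (1/(n-1)) · Σ_k (x_{k,i} - mean_i) · (x_{k,j} - mean_j), divisor n-1 = 4:
  S[X,X] = ((0.2)·(0.2) + (2.2)·(2.2) + (-3.8)·(-3.8) + (-0.8)·(-0.8) + (2.2)·(2.2)) / 4 = 24.8/4 = 6.2
  S[X,Y] = ((0.2)·(0.6) + (2.2)·(3.6) + (-3.8)·(-4.4) + (-0.8)·(3.6) + (2.2)·(-3.4)) / 4 = 14.4/4 = 3.6
  S[Y,Y] = ((0.6)·(0.6) + (3.6)·(3.6) + (-4.4)·(-4.4) + (3.6)·(3.6) + (-3.4)·(-3.4)) / 4 = 57.2/4 = 14.3
  S = [[6.2, 3.6],
 [3.6, 14.3]].

Step 3 — invert S. det(S) = 6.2·14.3 - (3.6)² = 75.7.
  S^{-1} = (1/det) · [[d, -b], [-b, a]] = [[0.1889, -0.0476],
 [-0.0476, 0.0819]].

Step 4 — quadratic form (x̄ - mu_0)^T · S^{-1} · (x̄ - mu_0):
  S^{-1} · (x̄ - mu_0) = (-0.3884, 0.3355),
  (x̄ - mu_0)^T · [...] = (-1.2)·(-0.3884) + (3.4)·(0.3355) = 1.6069.

Step 5 — scale by n: T² = 5 · 1.6069 = 8.0343.

T² ≈ 8.0343


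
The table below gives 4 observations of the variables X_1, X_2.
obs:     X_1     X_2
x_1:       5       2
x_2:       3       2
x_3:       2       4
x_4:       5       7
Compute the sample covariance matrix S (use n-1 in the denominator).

Step 1 — column means:
  mean(X_1) = (5 + 3 + 2 + 5) / 4 = 15/4 = 3.75
  mean(X_2) = (2 + 2 + 4 + 7) / 4 = 15/4 = 3.75

Step 2 — sample covariance S[i,j] = (1/(n-1)) · Σ_k (x_{k,i} - mean_i) · (x_{k,j} - mean_j), with n-1 = 3.
  S[X_1,X_1] = ((1.25)·(1.25) + (-0.75)·(-0.75) + (-1.75)·(-1.75) + (1.25)·(1.25)) / 3 = 6.75/3 = 2.25
  S[X_1,X_2] = ((1.25)·(-1.75) + (-0.75)·(-1.75) + (-1.75)·(0.25) + (1.25)·(3.25)) / 3 = 2.75/3 = 0.9167
  S[X_2,X_2] = ((-1.75)·(-1.75) + (-1.75)·(-1.75) + (0.25)·(0.25) + (3.25)·(3.25)) / 3 = 16.75/3 = 5.5833

S is symmetric (S[j,i] = S[i,j]). Assembling:

S = [[2.25, 0.9167],
 [0.9167, 5.5833]]


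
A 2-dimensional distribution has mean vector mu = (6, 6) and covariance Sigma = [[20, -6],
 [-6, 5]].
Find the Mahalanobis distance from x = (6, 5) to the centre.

Step 1 — centre the observation: (x - mu) = (0, -1).

Step 2 — invert Sigma. det(Sigma) = 20·5 - (-6)² = 64.
  Sigma^{-1} = (1/det) · [[d, -b], [-b, a]] = [[0.0781, 0.0938],
 [0.0938, 0.3125]].

Step 3 — form the quadratic (x - mu)^T · Sigma^{-1} · (x - mu):
  Sigma^{-1} · (x - mu) = (-0.0938, -0.3125).
  (x - mu)^T · [Sigma^{-1} · (x - mu)] = (0)·(-0.0938) + (-1)·(-0.3125) = 0.3125.

Step 4 — take square root: d = √(0.3125) ≈ 0.559.

d(x, mu) = √(0.3125) ≈ 0.559


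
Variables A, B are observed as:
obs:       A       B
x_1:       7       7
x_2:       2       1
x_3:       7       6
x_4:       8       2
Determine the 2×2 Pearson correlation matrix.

Step 1 — column means:
  mean(A) = (7 + 2 + 7 + 8) / 4 = 24/4 = 6
  mean(B) = (7 + 1 + 6 + 2) / 4 = 16/4 = 4

Step 2 — sample variances and covariances s[i,j] = (1/(n-1)) · Σ_k (x_{k,i} - mean_i) · (x_{k,j} - mean_j), with n-1 = 3:
  s[A,A] = ((1)·(1) + (-4)·(-4) + (1)·(1) + (2)·(2)) / 3 = 22/3 = 7.3333
  s[A,B] = ((1)·(3) + (-4)·(-3) + (1)·(2) + (2)·(-2)) / 3 = 13/3 = 4.3333
  s[B,B] = ((3)·(3) + (-3)·(-3) + (2)·(2) + (-2)·(-2)) / 3 = 26/3 = 8.6667
  Sample standard deviations s_i = √(s[i,i]):
  s(A) = √(7.3333) = 2.708
  s(B) = √(8.6667) = 2.9439

Step 3 — r_{ij} = s_{ij} / (s_i · s_j):
  r[A,A] = 1 (diagonal).
  r[A,B] = 4.3333 / (2.708 · 2.9439) = 4.3333 / 7.9722 = 0.5436
  r[B,B] = 1 (diagonal).

R is symmetric with unit diagonal. Assembling:

R = [[1, 0.5436],
 [0.5436, 1]]


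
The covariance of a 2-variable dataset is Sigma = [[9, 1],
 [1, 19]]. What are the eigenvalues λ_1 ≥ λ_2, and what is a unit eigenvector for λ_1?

Step 1 — characteristic polynomial of 2×2 Sigma:
  det(Sigma - λI) = λ² - trace · λ + det = 0.
  trace = 9 + 19 = 28, det = 9·19 - (1)² = 170.
Step 2 — discriminant:
  Δ = trace² - 4·det = 784 - 680 = 104.
Step 3 — eigenvalues:
  λ = (trace ± √Δ)/2 = (28 ± 10.198)/2,
  λ_1 = 19.099,  λ_2 = 8.901.

Step 4 — unit eigenvector for λ_1: solve (Sigma - λ_1 I)v = 0. First row:
  (9 - 19.099)·v_x + (1)·v_y = 0, i.e. (-10.099)·v_x + (1)·v_y = 0,
  so v ∝ (b, λ_1 - a) = (1, 10.099) = u.
  ||u|| = √((1)² + (10.099)²) = √(102.9902) ≈ 10.1484,
  v_1 = u/||u|| ≈ (0.0985, 0.9951) (||v_1|| = 1).

λ_1 = 19.099,  λ_2 = 8.901;  v_1 ≈ (0.0985, 0.9951)


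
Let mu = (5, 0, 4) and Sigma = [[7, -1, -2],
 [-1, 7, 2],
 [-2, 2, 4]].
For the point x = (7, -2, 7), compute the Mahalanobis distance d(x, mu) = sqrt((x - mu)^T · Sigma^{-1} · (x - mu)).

Step 1 — centre the observation: (x - mu) = (2, -2, 3).

Step 2 — invert Sigma (cofactor / det for 3×3, or solve directly):
  Sigma^{-1} = [[0.1667, 0, 0.0833],
 [0, 0.1667, -0.0833],
 [0.0833, -0.0833, 0.3333]].

Step 3 — form the quadratic (x - mu)^T · Sigma^{-1} · (x - mu):
  Sigma^{-1} · (x - mu) = (0.5833, -0.5833, 1.3333).
  (x - mu)^T · [Sigma^{-1} · (x - mu)] = (2)·(0.5833) + (-2)·(-0.5833) + (3)·(1.3333) = 6.3333.

Step 4 — take square root: d = √(6.3333) ≈ 2.5166.

d(x, mu) = √(6.3333) ≈ 2.5166


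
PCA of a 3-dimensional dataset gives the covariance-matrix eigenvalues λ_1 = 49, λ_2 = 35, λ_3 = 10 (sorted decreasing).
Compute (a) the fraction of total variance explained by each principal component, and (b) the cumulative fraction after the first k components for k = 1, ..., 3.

Step 1 — total variance = trace(Sigma) = Σ λ_i = 49 + 35 + 10 = 94.

Step 2 — fraction explained by component i = λ_i / Σ λ:
  PC1: 49/94 = 0.5213
  PC2: 35/94 = 0.3723
  PC3: 10/94 = 0.1064

Step 3 — cumulative fraction after k components = (λ_1 + ... + λ_k) / Σ λ:
  k = 1: 49/94 = 0.5213
  k = 2: (49 + 35)/94 = 84/94 = 0.8936
  k = 3: (49 + 35 + 10)/94 = 94/94 = 1

Summary (fraction, with percent):

explained: PC1 0.5213 (52.13%), PC2 0.3723 (37.23%), PC3 0.1064 (10.64%);  cumulative: 0.5213, 0.8936, 1


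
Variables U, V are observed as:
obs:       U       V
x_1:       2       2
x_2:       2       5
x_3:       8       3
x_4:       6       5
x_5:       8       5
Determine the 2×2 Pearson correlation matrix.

Step 1 — column means:
  mean(U) = (2 + 2 + 8 + 6 + 8) / 5 = 26/5 = 5.2
  mean(V) = (2 + 5 + 3 + 5 + 5) / 5 = 20/5 = 4

Step 2 — sample variances and covariances s[i,j] = (1/(n-1)) · Σ_k (x_{k,i} - mean_i) · (x_{k,j} - mean_j), with n-1 = 4:
  s[U,U] = ((-3.2)·(-3.2) + (-3.2)·(-3.2) + (2.8)·(2.8) + (0.8)·(0.8) + (2.8)·(2.8)) / 4 = 36.8/4 = 9.2
  s[U,V] = ((-3.2)·(-2) + (-3.2)·(1) + (2.8)·(-1) + (0.8)·(1) + (2.8)·(1)) / 4 = 4/4 = 1
  s[V,V] = ((-2)·(-2) + (1)·(1) + (-1)·(-1) + (1)·(1) + (1)·(1)) / 4 = 8/4 = 2
  Sample standard deviations s_i = √(s[i,i]):
  s(U) = √(9.2) = 3.0332
  s(V) = √(2) = 1.4142

Step 3 — r_{ij} = s_{ij} / (s_i · s_j):
  r[U,U] = 1 (diagonal).
  r[U,V] = 1 / (3.0332 · 1.4142) = 1 / 4.2895 = 0.2331
  r[V,V] = 1 (diagonal).

R is symmetric with unit diagonal. Assembling:

R = [[1, 0.2331],
 [0.2331, 1]]


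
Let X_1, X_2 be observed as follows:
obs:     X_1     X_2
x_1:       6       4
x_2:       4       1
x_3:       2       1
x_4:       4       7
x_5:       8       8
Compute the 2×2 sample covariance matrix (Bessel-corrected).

Step 1 — column means:
  mean(X_1) = (6 + 4 + 2 + 4 + 8) / 5 = 24/5 = 4.8
  mean(X_2) = (4 + 1 + 1 + 7 + 8) / 5 = 21/5 = 4.2

Step 2 — sample covariance S[i,j] = (1/(n-1)) · Σ_k (x_{k,i} - mean_i) · (x_{k,j} - mean_j), with n-1 = 4.
  S[X_1,X_1] = ((1.2)·(1.2) + (-0.8)·(-0.8) + (-2.8)·(-2.8) + (-0.8)·(-0.8) + (3.2)·(3.2)) / 4 = 20.8/4 = 5.2
  S[X_1,X_2] = ((1.2)·(-0.2) + (-0.8)·(-3.2) + (-2.8)·(-3.2) + (-0.8)·(2.8) + (3.2)·(3.8)) / 4 = 21.2/4 = 5.3
  S[X_2,X_2] = ((-0.2)·(-0.2) + (-3.2)·(-3.2) + (-3.2)·(-3.2) + (2.8)·(2.8) + (3.8)·(3.8)) / 4 = 42.8/4 = 10.7

S is symmetric (S[j,i] = S[i,j]). Assembling:

S = [[5.2, 5.3],
 [5.3, 10.7]]


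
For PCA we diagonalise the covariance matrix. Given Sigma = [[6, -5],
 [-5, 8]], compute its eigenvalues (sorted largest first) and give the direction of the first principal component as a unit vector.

Step 1 — characteristic polynomial of 2×2 Sigma:
  det(Sigma - λI) = λ² - trace · λ + det = 0.
  trace = 6 + 8 = 14, det = 6·8 - (-5)² = 23.
Step 2 — discriminant:
  Δ = trace² - 4·det = 196 - 92 = 104.
Step 3 — eigenvalues:
  λ = (trace ± √Δ)/2 = (14 ± 10.198)/2,
  λ_1 = 12.099,  λ_2 = 1.901.

Step 4 — unit eigenvector for λ_1: solve (Sigma - λ_1 I)v = 0. First row:
  (6 - 12.099)·v_x + (-5)·v_y = 0, i.e. (-6.099)·v_x + (-5)·v_y = 0,
  so v ∝ (b, λ_1 - a) = (-5, 6.099); multiply by -1 so the first entry is positive: u = (5, -6.099).
  ||u|| = √((5)² + (-6.099)²) = √(62.198) ≈ 7.8866,
  v_1 = u/||u|| ≈ (0.634, -0.7733) (||v_1|| = 1).

λ_1 = 12.099,  λ_2 = 1.901;  v_1 ≈ (0.634, -0.7733)
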